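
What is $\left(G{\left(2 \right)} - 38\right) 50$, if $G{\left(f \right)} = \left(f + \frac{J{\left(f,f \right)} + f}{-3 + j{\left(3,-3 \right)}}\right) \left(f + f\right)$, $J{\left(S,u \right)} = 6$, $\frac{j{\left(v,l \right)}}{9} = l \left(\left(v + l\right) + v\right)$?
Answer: $- \frac{31900}{21} \approx -1519.0$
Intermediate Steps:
$j{\left(v,l \right)} = 9 l \left(l + 2 v\right)$ ($j{\left(v,l \right)} = 9 l \left(\left(v + l\right) + v\right) = 9 l \left(\left(l + v\right) + v\right) = 9 l \left(l + 2 v\right)$)
$G{\left(f \right)} = 2 f \left(- \frac{1}{14} + \frac{83 f}{84}\right)$ ($G{\left(f \right)} = \left(f + \frac{6 + f}{-3 + 9 \left(-3\right) \left(-3 + 2 \cdot 3\right)}\right) \left(f + f\right) = \left(f + \frac{6 + f}{-3 + 9 \left(-3\right) \left(-3 + 6\right)}\right) 2 f = \left(f + \frac{6 + f}{-3 + 9 \left(-3\right) 3}\right) 2 f = \left(f + \frac{6 + f}{-3 - 81}\right) 2 f = \left(f + \frac{6 + f}{-84}\right) 2 f = \left(f + \left(6 + f\right) \left(- \frac{1}{84}\right)\right) 2 f = \left(f - \left(\frac{1}{14} + \frac{f}{84}\right)\right) 2 f = \left(- \frac{1}{14} + \frac{83 f}{84}\right) 2 f = 2 f \left(- \frac{1}{14} + \frac{83 f}{84}\right)$)
$\left(G{\left(2 \right)} - 38\right) 50 = \left(\frac{1}{42} \cdot 2 \left(-6 + 83 \cdot 2\right) - 38\right) 50 = \left(\frac{1}{42} \cdot 2 \left(-6 + 166\right) - 38\right) 50 = \left(\frac{1}{42} \cdot 2 \cdot 160 - 38\right) 50 = \left(\frac{160}{21} - 38\right) 50 = \left(- \frac{638}{21}\right) 50 = - \frac{31900}{21}$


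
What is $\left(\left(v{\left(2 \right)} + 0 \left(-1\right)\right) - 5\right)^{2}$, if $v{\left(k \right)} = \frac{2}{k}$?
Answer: $16$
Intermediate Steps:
$\left(\left(v{\left(2 \right)} + 0 \left(-1\right)\right) - 5\right)^{2} = \left(\left(\frac{2}{2} + 0 \left(-1\right)\right) - 5\right)^{2} = \left(\left(2 \cdot \frac{1}{2} + 0\right) - 5\right)^{2} = \left(\left(1 + 0\right) - 5\right)^{2} = \left(1 - 5\right)^{2} = \left(-4\right)^{2} = 16$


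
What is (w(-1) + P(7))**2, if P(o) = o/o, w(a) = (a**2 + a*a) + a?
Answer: 4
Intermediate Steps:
w(a) = a + 2*a**2 (w(a) = (a**2 + a**2) + a = 2*a**2 + a = a + 2*a**2)
P(o) = 1
(w(-1) + P(7))**2 = (-(1 + 2*(-1)) + 1)**2 = (-(1 - 2) + 1)**2 = (-1*(-1) + 1)**2 = (1 + 1)**2 = 2**2 = 4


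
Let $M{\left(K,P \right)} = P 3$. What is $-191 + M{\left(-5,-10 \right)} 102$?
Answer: $-3251$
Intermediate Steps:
$M{\left(K,P \right)} = 3 P$
$-191 + M{\left(-5,-10 \right)} 102 = -191 + 3 \left(-10\right) 102 = -191 - 3060 = -3251$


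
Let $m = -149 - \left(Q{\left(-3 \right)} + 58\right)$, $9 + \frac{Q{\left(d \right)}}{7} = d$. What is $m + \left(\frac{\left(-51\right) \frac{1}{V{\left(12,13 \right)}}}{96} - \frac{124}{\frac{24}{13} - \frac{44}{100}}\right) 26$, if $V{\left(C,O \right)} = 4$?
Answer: $- \frac{70757701}{29248} \approx -2419.2$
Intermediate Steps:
$Q{\left(d \right)} = -63 + 7 d$
$m = -123$ ($m = -149 - \left(\left(-63 + 7 \left(-3\right)\right) + 58\right) = -149 - \left(\left(-63 - 21\right) + 58\right) = -149 - \left(-84 + 58\right) = -149 - -26 = -149 + 26 = -123$)
$m + \left(\frac{\left(-51\right) \frac{1}{V{\left(12,13 \right)}}}{96} - \frac{124}{\frac{24}{13} - \frac{44}{100}}\right) 26 = -123 + \left(\frac{\left(-51\right) \frac{1}{4}}{96} - \frac{124}{\frac{24}{13} - \frac{44}{100}}\right) 26 = -123 + \left(\left(-51\right) \frac{1}{4} \cdot \frac{1}{96} - \frac{124}{24 \cdot \frac{1}{13} - \frac{11}{25}}\right) 26 = -123 + \left(\left(- \frac{51}{4}\right) \frac{1}{96} - \frac{124}{\frac{24}{13} - \frac{11}{25}}\right) 26 = -123 + \left(- \frac{17}{128} - \frac{124}{\frac{457}{325}}\right) 26 = -123 + \left(- \frac{17}{128} - \frac{40300}{457}\right) 26 = -123 - \frac{67160197}{29248} = - \frac{70757701}{29248}$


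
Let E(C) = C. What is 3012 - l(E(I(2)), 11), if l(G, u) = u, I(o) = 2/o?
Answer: 3001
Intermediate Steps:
3012 - l(E(I(2)), 11) = 3012 - 1*11 = 3012 - 11 = 3001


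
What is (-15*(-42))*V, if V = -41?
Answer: -25830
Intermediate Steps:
(-15*(-42))*V = -15*(-42)*(-41) = 630*(-41) = -25830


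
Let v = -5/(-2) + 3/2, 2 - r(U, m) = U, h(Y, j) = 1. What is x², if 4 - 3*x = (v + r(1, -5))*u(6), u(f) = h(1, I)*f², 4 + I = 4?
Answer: 30976/9 ≈ 3441.8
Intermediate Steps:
I = 0 (I = -4 + 4 = 0)
r(U, m) = 2 - U
v = 4 (v = -5*(-½) + 3*(½) = 5/2 + 3/2 = 4)
u(f) = f² (u(f) = 1*f² = f²)
x = -176/3 (x = 4/3 - (4 + (2 - 1*1))*6²/3 = 4/3 - (4 + (2 - 1))*36/3 = 4/3 - (4 + 1)*36/3 = 4/3 - 5*36/3 = 4/3 - ⅓*180 = 4/3 - 60 = -176/3 ≈ -58.667)
x² = (-176/3)² = 30976/9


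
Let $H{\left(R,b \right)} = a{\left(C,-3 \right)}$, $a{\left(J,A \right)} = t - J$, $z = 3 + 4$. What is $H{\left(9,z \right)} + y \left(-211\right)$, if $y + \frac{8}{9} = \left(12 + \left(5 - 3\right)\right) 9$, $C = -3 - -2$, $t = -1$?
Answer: $- \frac{237586}{9} \approx -26398.0$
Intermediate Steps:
$z = 7$
$C = -1$ ($C = -3 + 2 = -1$)
$a{\left(J,A \right)} = -1 - J$
$y = \frac{1126}{9}$ ($y = - \frac{8}{9} + \left(12 + \left(5 - 3\right)\right) 9 = - \frac{8}{9} + \left(12 + 2\right) 9 = - \frac{8}{9} + 14 \cdot 9 = - \frac{8}{9} + 126 = \frac{1126}{9} \approx 125.11$)
$H{\left(R,b \right)} = 0$ ($H{\left(R,b \right)} = -1 - -1 = -1 + 1 = 0$)
$H{\left(9,z \right)} + y \left(-211\right) = 0 + \frac{1126}{9} \left(-211\right) = 0 - \frac{237586}{9} = - \frac{237586}{9}$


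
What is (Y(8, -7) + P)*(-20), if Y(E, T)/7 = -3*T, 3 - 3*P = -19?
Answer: -9260/3 ≈ -3086.7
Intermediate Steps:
P = 22/3 (P = 1 - ⅓*(-19) = 1 + 19/3 = 22/3 ≈ 7.3333)
Y(E, T) = -21*T (Y(E, T) = 7*(-3*T) = -21*T)
(Y(8, -7) + P)*(-20) = (-21*(-7) + 22/3)*(-20) = (147 + 22/3)*(-20) = (463/3)*(-20) = -9260/3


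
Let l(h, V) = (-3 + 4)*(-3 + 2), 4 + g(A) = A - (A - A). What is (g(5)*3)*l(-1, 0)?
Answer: -3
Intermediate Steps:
g(A) = -4 + A (g(A) = -4 + (A - (A - A)) = -4 + (A - 1*0) = -4 + (A + 0) = -4 + A)
l(h, V) = -1 (l(h, V) = 1*(-1) = -1)
(g(5)*3)*l(-1, 0) = ((-4 + 5)*3)*(-1) = (1*3)*(-1) = 3*(-1) = -3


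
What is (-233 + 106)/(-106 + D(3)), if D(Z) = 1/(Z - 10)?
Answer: 889/743 ≈ 1.1965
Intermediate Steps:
D(Z) = 1/(-10 + Z)
(-233 + 106)/(-106 + D(3)) = (-233 + 106)/(-106 + 1/(-10 + 3)) = -127/(-106 + 1/(-7)) = -127/(-106 - ⅐) = -127/(-743/7) = -127*(-7/743) = 889/743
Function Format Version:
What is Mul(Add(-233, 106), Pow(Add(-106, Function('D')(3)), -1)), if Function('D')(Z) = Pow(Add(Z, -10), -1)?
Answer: Rational(889, 743) ≈ 1.1965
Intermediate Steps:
Function('D')(Z) = Pow(Add(-10, Z), -1)
Mul(Add(-233, 106), Pow(Add(-106, Function('D')(3)), -1)) = Mul(Add(-233, 106), Pow(Add(-106, Pow(Add(-10, 3), -1)), -1)) = Mul(-127, Pow(Add(-106, Pow(-7, -1)), -1)) = Mul(-127, Pow(Add(-106, Rational(-1, 7)), -1)) = Mul(-127, Pow(Rational(-743, 7), -1)) = Mul(-127, Rational(-7, 743)) = Rational(889, 743)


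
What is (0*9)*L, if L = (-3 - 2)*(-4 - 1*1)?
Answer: 0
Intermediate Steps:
L = 25 (L = -5*(-4 - 1) = -5*(-5) = 25)
(0*9)*L = (0*9)*25 = 0*25 = 0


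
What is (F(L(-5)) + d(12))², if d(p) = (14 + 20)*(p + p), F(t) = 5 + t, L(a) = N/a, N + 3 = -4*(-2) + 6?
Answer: 16760836/25 ≈ 6.7043e+5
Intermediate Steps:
N = 11 (N = -3 + (-4*(-2) + 6) = -3 + (8 + 6) = -3 + 14 = 11)
L(a) = 11/a
d(p) = 68*p (d(p) = 34*(2*p) = 68*p)
(F(L(-5)) + d(12))² = ((5 + 11/(-5)) + 68*12)² = ((5 + 11*(-⅕)) + 816)² = ((5 - 11/5) + 816)² = (14/5 + 816)² = (4094/5)² = 16760836/25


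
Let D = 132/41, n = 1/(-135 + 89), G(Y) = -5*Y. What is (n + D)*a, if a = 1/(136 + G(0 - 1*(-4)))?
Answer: 6031/218776 ≈ 0.027567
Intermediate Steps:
n = -1/46 (n = 1/(-46) = -1/46 ≈ -0.021739)
D = 132/41 (D = 132*(1/41) = 132/41 ≈ 3.2195)
a = 1/116 (a = 1/(136 - 5*(0 - 1*(-4))) = 1/(136 - 5*(0 + 4)) = 1/(136 - 5*4) = 1/(136 - 20) = 1/116 ≈ 0.0086207)
(n + D)*a = (-1/46 + 132/41)*(1/116) = (6031/1886)*(1/116) = 6031/218776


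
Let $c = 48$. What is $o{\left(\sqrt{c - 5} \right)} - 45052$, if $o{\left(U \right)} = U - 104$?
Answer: $-45156 + \sqrt{43} \approx -45149.0$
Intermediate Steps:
$o{\left(U \right)} = -104 + U$
$o{\left(\sqrt{c - 5} \right)} - 45052 = \left(-104 + \sqrt{48 - 5}\right) - 45052 = \left(-104 + \sqrt{43}\right) - 45052 = -45156 + \sqrt{43}$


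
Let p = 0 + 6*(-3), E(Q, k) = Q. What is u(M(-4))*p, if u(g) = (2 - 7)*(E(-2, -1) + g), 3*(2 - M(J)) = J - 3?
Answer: 210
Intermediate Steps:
M(J) = 3 - J/3 (M(J) = 2 - (J - 3)/3 = 2 - (-3 + J)/3 = 2 + (1 - J/3) = 3 - J/3)
u(g) = 10 - 5*g (u(g) = (2 - 7)*(-2 + g) = -5*(-2 + g) = 10 - 5*g)
p = -18 (p = 0 - 18 = -18)
u(M(-4))*p = (10 - 5*(3 - ⅓*(-4)))*(-18) = (10 - 5*(3 + 4/3))*(-18) = (10 - 5*13/3)*(-18) = (10 - 65/3)*(-18) = -35/3*(-18) = 210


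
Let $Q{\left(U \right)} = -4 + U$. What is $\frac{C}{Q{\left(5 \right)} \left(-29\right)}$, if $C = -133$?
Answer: $\frac{133}{29} \approx 4.5862$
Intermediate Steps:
$\frac{C}{Q{\left(5 \right)} \left(-29\right)} = - \frac{133}{\left(-4 + 5\right) \left(-29\right)} = - \frac{133}{1 \left(-29\right)} = - \frac{133}{-29} = \left(-133\right) \left(- \frac{1}{29}\right) = \frac{133}{29}$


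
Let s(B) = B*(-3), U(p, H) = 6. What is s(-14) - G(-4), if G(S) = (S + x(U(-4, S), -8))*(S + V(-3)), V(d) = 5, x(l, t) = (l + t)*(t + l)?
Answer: 42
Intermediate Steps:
s(B) = -3*B
x(l, t) = (l + t)² (x(l, t) = (l + t)*(l + t) = (l + t)²)
G(S) = (4 + S)*(5 + S) (G(S) = (S + (6 - 8)²)*(S + 5) = (S + (-2)²)*(5 + S) = (S + 4)*(5 + S) = (4 + S)*(5 + S))
s(-14) - G(-4) = -3*(-14) - (20 + (-4)² + 9*(-4)) = 42 - (20 + 16 - 36) = 42 - 1*0 = 42 + 0 = 42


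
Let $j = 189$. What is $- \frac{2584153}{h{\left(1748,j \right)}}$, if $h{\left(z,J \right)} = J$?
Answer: $- \frac{2584153}{189} \approx -13673.0$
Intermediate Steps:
$- \frac{2584153}{h{\left(1748,j \right)}} = - \frac{2584153}{189}$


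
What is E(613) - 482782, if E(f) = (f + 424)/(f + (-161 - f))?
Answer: -77728939/161 ≈ -4.8279e+5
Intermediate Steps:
E(f) = -424/161 - f/161 (E(f) = (424 + f)/(-161) = (424 + f)*(-1/161) = -424/161 - f/161)
E(613) - 482782 = (-424/161 - 1/161*613) - 482782 = (-424/161 - 613/161) - 482782 = -1037/161 - 482782 = -77728939/161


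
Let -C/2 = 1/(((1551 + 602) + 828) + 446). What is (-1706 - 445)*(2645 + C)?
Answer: -19497552363/3427 ≈ -5.6894e+6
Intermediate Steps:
C = -2/3427 (C = -2/(((1551 + 602) + 828) + 446) = -2/((2153 + 828) + 446) = -2/(2981 + 446) = -2/3427 ≈ -0.00058360)
(-1706 - 445)*(2645 + C) = (-1706 - 445)*(2645 - 2/3427) = -2151*9064413/3427 = -19497552363/3427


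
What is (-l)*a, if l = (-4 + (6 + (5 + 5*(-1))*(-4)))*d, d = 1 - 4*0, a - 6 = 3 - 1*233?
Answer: 448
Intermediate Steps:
a = -224 (a = 6 + (3 - 1*233) = 6 + (3 - 233) = 6 - 230 = -224)
d = 1 (d = 1 + 0 = 1)
l = 2 (l = (-4 + (6 + (5 + 5*(-1))*(-4)))*1 = (-4 + (6 + (5 - 5)*(-4)))*1 = (-4 + (6 + 0*(-4)))*1 = (-4 + (6 + 0))*1 = (-4 + 6)*1 = 2*1 = 2)
(-l)*a = -1*2*(-224) = -2*(-224) = 448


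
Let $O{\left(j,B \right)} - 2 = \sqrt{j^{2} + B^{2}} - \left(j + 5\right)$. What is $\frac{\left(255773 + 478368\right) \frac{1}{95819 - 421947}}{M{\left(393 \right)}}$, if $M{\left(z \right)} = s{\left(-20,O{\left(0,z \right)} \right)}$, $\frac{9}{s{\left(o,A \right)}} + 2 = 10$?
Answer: $- \frac{734141}{366894} \approx -2.001$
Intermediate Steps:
$O{\left(j,B \right)} = -3 + \sqrt{B^{2} + j^{2}} - j$ ($O{\left(j,B \right)} = 2 - \left(5 + j - \sqrt{j^{2} + B^{2}}\right) = 2 - \left(5 + j - \sqrt{B^{2} + j^{2}}\right) = -3 + \sqrt{B^{2} + j^{2}} - j$)
$s{\left(o,A \right)} = \frac{9}{8}$ ($s{\left(o,A \right)} = \frac{9}{-2 + 10} = \frac{9}{8}$)
$M{\left(z \right)} = \frac{9}{8}$
$\frac{\left(255773 + 478368\right) \frac{1}{95819 - 421947}}{M{\left(393 \right)}} = \frac{\left(255773 + 478368\right) \frac{1}{95819 - 421947}}{\frac{9}{8}} = \frac{734141}{-326128} \cdot \frac{8}{9} = 734141 \left(- \frac{1}{326128}\right) \frac{8}{9} = \left(- \frac{734141}{326128}\right) \frac{8}{9} = - \frac{734141}{366894}$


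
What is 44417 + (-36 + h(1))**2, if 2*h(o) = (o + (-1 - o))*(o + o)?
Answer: 45786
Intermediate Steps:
h(o) = -o (h(o) = ((o + (-1 - o))*(o + o))/2 = (-2*o)/2 = -o)
44417 + (-36 + h(1))**2 = 44417 + (-36 - 1*1)**2 = 44417 + (-36 - 1)**2 = 44417 + (-37)**2 = 44417 + 1369 = 45786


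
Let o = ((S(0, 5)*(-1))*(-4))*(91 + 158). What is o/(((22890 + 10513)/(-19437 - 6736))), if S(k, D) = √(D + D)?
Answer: -26068308*√10/33403 ≈ -2467.9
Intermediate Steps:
S(k, D) = √2*√D (S(k, D) = √(2*D) = √2*√D)
o = 996*√10 (o = (((√2*√5)*(-1))*(-4))*(91 + 158) = ((√10*(-1))*(-4))*249 = (-√10*(-4))*249 = (4*√10)*249 = 996*√10 ≈ 3149.6)
o/(((22890 + 10513)/(-19437 - 6736))) = (996*√10)/(((22890 + 10513)/(-19437 - 6736))) = (996*√10)/((33403/(-26173))) = (996*√10)/((33403*(-1/26173))) = (996*√10)/(-33403/26173) = (996*√10)*(-26173/33403) = -26068308*√10/33403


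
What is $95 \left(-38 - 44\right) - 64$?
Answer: $-7854$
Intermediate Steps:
$95 \left(-38 - 44\right) - 64 = 95 \left(-82\right) - 64 = -7790 - 64 = -7854$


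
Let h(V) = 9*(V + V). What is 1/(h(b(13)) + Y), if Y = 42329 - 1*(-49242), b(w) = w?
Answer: 1/91805 ≈ 1.0893e-5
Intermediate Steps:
Y = 91571 (Y = 42329 + 49242 = 91571)
h(V) = 18*V (h(V) = 9*(2*V) = 18*V)
1/(h(b(13)) + Y) = 1/(18*13 + 91571) = 1/(234 + 91571) = 1/91805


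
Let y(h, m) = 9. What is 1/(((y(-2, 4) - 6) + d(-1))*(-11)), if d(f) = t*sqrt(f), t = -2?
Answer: -3/143 - 2*I/143 ≈ -0.020979 - 0.013986*I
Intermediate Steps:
d(f) = -2*sqrt(f)
1/(((y(-2, 4) - 6) + d(-1))*(-11)) = 1/(((9 - 6) - 2*I)*(-11)) = 1/((3 - 2*I)*(-11)) = 1/(-33 + 22*I) = (-33 - 22*I)/1573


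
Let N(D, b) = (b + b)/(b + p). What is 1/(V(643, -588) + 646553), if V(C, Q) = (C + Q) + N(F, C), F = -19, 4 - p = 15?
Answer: 316/204328771 ≈ 1.5465e-6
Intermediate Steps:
p = -11 (p = 4 - 1*15 = 4 - 15 = -11)
N(D, b) = 2*b/(-11 + b) (N(D, b) = (b + b)/(b - 11) = (2*b)/(-11 + b) = 2*b/(-11 + b))
V(C, Q) = C + Q + 2*C/(-11 + C) (V(C, Q) = (C + Q) + 2*C/(-11 + C) = C + Q + 2*C/(-11 + C))
1/(V(643, -588) + 646553) = 1/((2*643 + (-11 + 643)*(643 - 588))/(-11 + 643) + 646553) = 1/((1286 + 632*55)/632 + 646553) = 1/((1286 + 34760)/632 + 646553) = 1/((1/632)*36046 + 646553) = 1/(18023/316 + 646553) = 1/(204328771/316) = 316/204328771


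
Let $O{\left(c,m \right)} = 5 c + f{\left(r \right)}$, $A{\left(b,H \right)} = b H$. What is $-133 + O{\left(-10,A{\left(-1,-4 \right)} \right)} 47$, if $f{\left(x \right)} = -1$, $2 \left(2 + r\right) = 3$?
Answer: $-2530$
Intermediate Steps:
$r = - \frac{1}{2}$ ($r = -2 + \frac{1}{2} \cdot 3 = -2 + \frac{3}{2} = - \frac{1}{2} \approx -0.5$)
$A{\left(b,H \right)} = H b$
$O{\left(c,m \right)} = -1 + 5 c$ ($O{\left(c,m \right)} = 5 c - 1 = -1 + 5 c$)
$-133 + O{\left(-10,A{\left(-1,-4 \right)} \right)} 47 = -133 + \left(-1 + 5 \left(-10\right)\right) 47 = -133 + \left(-1 - 50\right) 47 = -133 - 2397 = -2530$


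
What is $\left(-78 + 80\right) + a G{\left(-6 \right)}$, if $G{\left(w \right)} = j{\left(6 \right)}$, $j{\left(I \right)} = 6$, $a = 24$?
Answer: $146$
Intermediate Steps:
$G{\left(w \right)} = 6$
$\left(-78 + 80\right) + a G{\left(-6 \right)} = \left(-78 + 80\right) + 24 \cdot 6 = 2 + 144 = 146$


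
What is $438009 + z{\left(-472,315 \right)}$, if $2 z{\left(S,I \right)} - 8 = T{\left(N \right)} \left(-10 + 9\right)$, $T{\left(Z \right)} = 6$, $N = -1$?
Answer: $438010$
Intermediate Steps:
$z{\left(S,I \right)} = 1$ ($z{\left(S,I \right)} = 4 + \frac{6 \left(-10 + 9\right)}{2} = 4 + \frac{6 \left(-1\right)}{2} = 4 + \frac{1}{2} \left(-6\right) = 4 - 3 = 1$)
$438009 + z{\left(-472,315 \right)} = 438009 + 1 = 438010$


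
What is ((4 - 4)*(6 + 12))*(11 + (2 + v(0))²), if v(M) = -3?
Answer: 0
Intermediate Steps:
((4 - 4)*(6 + 12))*(11 + (2 + v(0))²) = ((4 - 4)*(6 + 12))*(11 + (2 - 3)²) = (0*18)*(11 + (-1)²) = 0*(11 + 1) = 0*12 = 0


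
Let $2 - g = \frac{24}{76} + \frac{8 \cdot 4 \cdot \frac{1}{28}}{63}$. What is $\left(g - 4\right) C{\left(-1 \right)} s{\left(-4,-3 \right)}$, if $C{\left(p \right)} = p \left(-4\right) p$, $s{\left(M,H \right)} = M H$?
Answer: $\frac{312896}{2793} \approx 112.03$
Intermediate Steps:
$s{\left(M,H \right)} = H M$
$C{\left(p \right)} = - 4 p^{2}$ ($C{\left(p \right)} = - 4 p p = - 4 p^{2}$)
$g = \frac{13960}{8379}$ ($g = 2 - \left(\frac{24}{76} + \frac{8 \cdot 4 \cdot \frac{1}{28}}{63}\right) = 2 - \left(24 \cdot \frac{1}{76} + 32 \cdot \frac{1}{28} \cdot \frac{1}{63}\right) = 2 - \left(\frac{6}{19} + \frac{8}{7} \cdot \frac{1}{63}\right) = 2 - \left(\frac{6}{19} + \frac{8}{441}\right) = 2 - \frac{2798}{8379} = \frac{13960}{8379} \approx 1.6661$)
$\left(g - 4\right) C{\left(-1 \right)} s{\left(-4,-3 \right)} = \left(\frac{13960}{8379} - 4\right) - 4 \left(-1\right)^{2} \left(\left(-3\right) \left(-4\right)\right) = - \frac{19556 \left(-4\right) 1 \cdot 12}{8379} = - \frac{19556 \left(\left(-4\right) 12\right)}{8379} = \left(- \frac{19556}{8379}\right) \left(-48\right) = \frac{312896}{2793}$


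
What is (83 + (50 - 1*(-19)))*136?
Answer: 20672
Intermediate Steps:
(83 + (50 - 1*(-19)))*136 = (83 + (50 + 19))*136 = (83 + 69)*136 = 152*136 = 20672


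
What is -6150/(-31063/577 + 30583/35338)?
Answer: 41799553300/360019301 ≈ 116.10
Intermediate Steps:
-6150/(-31063/577 + 30583/35338) = -6150/(-1080057903/20390026) = -6150*(-20390026/1080057903) = 41799553300/360019301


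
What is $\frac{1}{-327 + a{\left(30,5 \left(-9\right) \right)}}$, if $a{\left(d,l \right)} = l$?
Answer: $- \frac{1}{372} \approx -0.0026882$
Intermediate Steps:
$\frac{1}{-327 + a{\left(30,5 \left(-9\right) \right)}} = \frac{1}{-327 + 5 \left(-9\right)} = \frac{1}{-327 - 45} = \frac{1}{-372} = - \frac{1}{372}$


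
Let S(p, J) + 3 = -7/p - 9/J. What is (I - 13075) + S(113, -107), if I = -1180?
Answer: -172393210/12091 ≈ -14258.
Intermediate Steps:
S(p, J) = -3 - 9/J - 7/p (S(p, J) = -3 + (-7/p - 9/J) = -3 + (-9/J - 7/p) = -3 - 9/J - 7/p)
(I - 13075) + S(113, -107) = (-1180 - 13075) + (-3 - 9/(-107) - 7/113) = -14255 + (-3 - 9*(-1/107) - 7*1/113) = -14255 + (-3 + 9/107 - 7/113) = -14255 - 36005/12091 = -172393210/12091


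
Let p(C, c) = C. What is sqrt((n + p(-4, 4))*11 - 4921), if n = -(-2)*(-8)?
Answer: I*sqrt(5141) ≈ 71.701*I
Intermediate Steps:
n = -16 (n = -1*16 = -16)
sqrt((n + p(-4, 4))*11 - 4921) = sqrt((-16 - 4)*11 - 4921) = sqrt(-20*11 - 4921) = sqrt(-220 - 4921) = sqrt(-5141) = I*sqrt(5141)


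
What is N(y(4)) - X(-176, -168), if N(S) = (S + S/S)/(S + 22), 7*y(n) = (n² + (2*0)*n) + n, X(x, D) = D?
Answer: 9753/58 ≈ 168.16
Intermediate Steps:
y(n) = n/7 + n²/7 (y(n) = ((n² + (2*0)*n) + n)/7 = ((n² + 0*n) + n)/7 = ((n² + 0) + n)/7 = (n² + n)/7 = (n + n²)/7 = n/7 + n²/7)
N(S) = (1 + S)/(22 + S) (N(S) = (S + 1)/(22 + S) = (1 + S)/(22 + S))
N(y(4)) - X(-176, -168) = (1 + (⅐)*4*(1 + 4))/(22 + (⅐)*4*(1 + 4)) - 1*(-168) = (1 + (⅐)*4*5)/(22 + (⅐)*4*5) + 168 = (1 + 20/7)/(22 + 20/7) + 168 = (27/7)/(174/7) + 168 = (7/174)*(27/7) + 168 = 9/58 + 168 = 9753/58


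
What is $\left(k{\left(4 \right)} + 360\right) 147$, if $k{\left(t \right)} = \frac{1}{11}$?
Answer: $\frac{582267}{11} \approx 52933.0$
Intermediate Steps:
$k{\left(t \right)} = \frac{1}{11}$
$\left(k{\left(4 \right)} + 360\right) 147 = \left(\frac{1}{11} + 360\right) 147 = \frac{3961}{11} \cdot 147 = \frac{582267}{11}$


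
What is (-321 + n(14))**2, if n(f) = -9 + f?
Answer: 99856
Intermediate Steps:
(-321 + n(14))**2 = (-321 + (-9 + 14))**2 = (-321 + 5)**2 = (-316)**2 = 99856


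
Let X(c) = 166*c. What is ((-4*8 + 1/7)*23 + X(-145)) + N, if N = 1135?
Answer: -165674/7 ≈ -23668.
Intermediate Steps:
((-4*8 + 1/7)*23 + X(-145)) + N = ((-4*8 + 1/7)*23 + 166*(-145)) + 1135 = ((-32 + 1/7)*23 - 24070) + 1135 = (-223/7*23 - 24070) + 1135 = (-5129/7 - 24070) + 1135 = -173619/7 + 1135 = -165674/7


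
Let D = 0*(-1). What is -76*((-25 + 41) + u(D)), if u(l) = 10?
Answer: -1976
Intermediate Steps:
D = 0
-76*((-25 + 41) + u(D)) = -76*((-25 + 41) + 10) = -76*(16 + 10) = -76*26 = -1976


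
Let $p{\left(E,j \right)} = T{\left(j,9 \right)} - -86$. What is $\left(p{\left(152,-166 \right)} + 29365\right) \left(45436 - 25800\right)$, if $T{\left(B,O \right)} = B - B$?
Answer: $578299836$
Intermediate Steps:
$T{\left(B,O \right)} = 0$
$p{\left(E,j \right)} = 86$ ($p{\left(E,j \right)} = 0 - -86 = 0 + 86 = 86$)
$\left(p{\left(152,-166 \right)} + 29365\right) \left(45436 - 25800\right) = \left(86 + 29365\right) \left(45436 - 25800\right) = 29451 \cdot 19636 = 578299836$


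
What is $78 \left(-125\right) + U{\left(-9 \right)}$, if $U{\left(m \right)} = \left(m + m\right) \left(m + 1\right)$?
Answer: $-9606$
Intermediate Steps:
$U{\left(m \right)} = 2 m \left(1 + m\right)$
$78 \left(-125\right) + U{\left(-9 \right)} = 78 \left(-125\right) + 2 \left(-9\right) \left(1 - 9\right) = -9750 + 2 \left(-9\right) \left(-8\right) = -9750 + 144 = -9606$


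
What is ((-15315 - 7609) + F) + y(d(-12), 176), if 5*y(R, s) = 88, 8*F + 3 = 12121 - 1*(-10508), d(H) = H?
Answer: -401563/20 ≈ -20078.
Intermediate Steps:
F = 11313/4 (F = -3/8 + (12121 - 1*(-10508))/8 = -3/8 + (12121 + 10508)/8 = -3/8 + (⅛)*22629 = -3/8 + 22629/8 = 11313/4 ≈ 2828.3)
y(R, s) = 88/5 (y(R, s) = (⅕)*88 = 88/5)
((-15315 - 7609) + F) + y(d(-12), 176) = ((-15315 - 7609) + 11313/4) + 88/5 = (-22924 + 11313/4) + 88/5 = -80383/4 + 88/5 = -401563/20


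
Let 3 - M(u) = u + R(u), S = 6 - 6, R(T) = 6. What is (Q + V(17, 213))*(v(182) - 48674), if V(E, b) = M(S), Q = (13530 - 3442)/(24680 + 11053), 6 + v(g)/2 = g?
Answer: 4692597742/35733 ≈ 1.3132e+5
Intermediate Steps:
v(g) = -12 + 2*g
S = 0
M(u) = -3 - u (M(u) = 3 - (u + 6) = 3 - (6 + u) = 3 + (-6 - u) = -3 - u)
Q = 10088/35733 ≈ 0.28232
V(E, b) = -3 (V(E, b) = -3 - 1*0 = -3 + 0 = -3)
(Q + V(17, 213))*(v(182) - 48674) = (10088/35733 - 3)*((-12 + 2*182) - 48674) = -97111*((-12 + 364) - 48674)/35733 = -97111*(352 - 48674)/35733 = -97111/35733*(-48322) = 4692597742/35733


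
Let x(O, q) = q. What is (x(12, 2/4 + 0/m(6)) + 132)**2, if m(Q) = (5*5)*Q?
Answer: 70225/4 ≈ 17556.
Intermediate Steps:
m(Q) = 25*Q
(x(12, 2/4 + 0/m(6)) + 132)**2 = ((2/4 + 0/((25*6))) + 132)**2 = ((2*(1/4) + 0/150) + 132)**2 = ((1/2 + 0*(1/150)) + 132)**2 = ((1/2 + 0) + 132)**2 = (1/2 + 132)**2 = (265/2)**2 = 70225/4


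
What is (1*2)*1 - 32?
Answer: -30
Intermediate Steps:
(1*2)*1 - 32 = 2*1 - 32 = 2 - 32 = -30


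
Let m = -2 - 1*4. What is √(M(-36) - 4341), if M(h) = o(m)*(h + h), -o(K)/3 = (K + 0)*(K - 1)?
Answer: √4731 ≈ 68.782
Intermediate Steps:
m = -6 (m = -2 - 4 = -6)
o(K) = -3*K*(-1 + K) (o(K) = -3*(K + 0)*(K - 1) = -3*K*(-1 + K))
M(h) = -252*h (M(h) = (3*(-6)*(1 - 1*(-6)))*(h + h) = (3*(-6)*(1 + 6))*(2*h) = (3*(-6)*7)*(2*h) = -252*h)
√(M(-36) - 4341) = √(-252*(-36) - 4341) = √(9072 - 4341) = √4731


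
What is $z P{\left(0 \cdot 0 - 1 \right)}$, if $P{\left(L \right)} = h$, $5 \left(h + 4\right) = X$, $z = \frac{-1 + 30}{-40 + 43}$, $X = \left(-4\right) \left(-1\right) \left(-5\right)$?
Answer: $- \frac{232}{3} \approx -77.333$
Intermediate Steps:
$X = -20$ ($X = 4 \left(-5\right) = -20$)
$z = \frac{29}{3} \approx 9.6667$
$h = -8$ ($h = -4 + \frac{1}{5} \left(-20\right) = -4 - 4 = -8$)
$P{\left(L \right)} = -8$
$z P{\left(0 \cdot 0 - 1 \right)} = \frac{29}{3} \left(-8\right) = - \frac{232}{3}$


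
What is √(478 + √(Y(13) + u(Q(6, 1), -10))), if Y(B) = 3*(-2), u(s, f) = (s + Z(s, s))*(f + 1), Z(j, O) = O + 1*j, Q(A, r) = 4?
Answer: √(478 + I*√114) ≈ 21.865 + 0.2442*I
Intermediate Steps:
Z(j, O) = O + j
u(s, f) = 3*s*(1 + f) (u(s, f) = (s + (s + s))*(f + 1) = (s + 2*s)*(1 + f) = (3*s)*(1 + f) = 3*s*(1 + f))
Y(B) = -6
√(478 + √(Y(13) + u(Q(6, 1), -10))) = √(478 + √(-6 + 3*4*(1 - 10))) = √(478 + √(-6 + 3*4*(-9))) = √(478 + √(-6 - 108)) = √(478 + √(-114)) = √(478 + I*√114)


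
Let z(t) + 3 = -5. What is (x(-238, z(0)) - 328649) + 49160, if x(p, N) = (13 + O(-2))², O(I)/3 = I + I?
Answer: -279488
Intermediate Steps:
z(t) = -8 (z(t) = -3 - 5 = -8)
O(I) = 6*I (O(I) = 3*(I + I) = 3*(2*I) = 6*I)
x(p, N) = 1 (x(p, N) = (13 + 6*(-2))² = (13 - 12)² = 1² = 1)
(x(-238, z(0)) - 328649) + 49160 = (1 - 328649) + 49160 = -328648 + 49160 = -279488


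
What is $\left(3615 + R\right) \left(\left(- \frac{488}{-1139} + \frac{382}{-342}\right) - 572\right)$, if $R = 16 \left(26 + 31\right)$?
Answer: $- \frac{56105610407}{21641} \approx -2.5926 \cdot 10^{6}$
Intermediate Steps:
$R = 912$ ($R = 16 \cdot 57 = 912$)
$\left(3615 + R\right) \left(\left(- \frac{488}{-1139} + \frac{382}{-342}\right) - 572\right) = \left(3615 + 912\right) \left(\left(- \frac{488}{-1139} + \frac{382}{-342}\right) - 572\right) = 4527 \left(\left(\left(-488\right) \left(- \frac{1}{1139}\right) + 382 \left(- \frac{1}{342}\right)\right) - 572\right) = 4527 \left(\left(\frac{488}{1139} - \frac{191}{171}\right) - 572\right) = 4527 \left(- \frac{134101}{194769} - 572\right) = 4527 \left(- \frac{111541969}{194769}\right) = - \frac{56105610407}{21641}$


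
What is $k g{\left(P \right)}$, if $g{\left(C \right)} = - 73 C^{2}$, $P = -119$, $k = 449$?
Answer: $-464155097$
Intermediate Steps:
$k g{\left(P \right)} = 449 \left(- 73 \left(-119\right)^{2}\right) = 449 \left(\left(-73\right) 14161\right) = 449 \left(-1033753\right) = -464155097$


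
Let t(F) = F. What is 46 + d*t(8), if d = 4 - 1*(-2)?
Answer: 94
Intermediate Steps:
d = 6 (d = 4 + 2 = 6)
46 + d*t(8) = 46 + 6*8 = 46 + 48 = 94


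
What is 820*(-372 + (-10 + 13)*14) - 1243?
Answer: -271843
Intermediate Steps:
820*(-372 + (-10 + 13)*14) - 1243 = 820*(-372 + 3*14) - 1243 = 820*(-372 + 42) - 1243 = 820*(-330) - 1243 = -270600 - 1243 = -271843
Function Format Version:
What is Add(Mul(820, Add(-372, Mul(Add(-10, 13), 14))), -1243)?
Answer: -271843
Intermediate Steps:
Add(Mul(820, Add(-372, Mul(Add(-10, 13), 14))), -1243) = Add(Mul(820, Add(-372, Mul(3, 14))), -1243) = Add(Mul(820, Add(-372, 42)), -1243) = Add(Mul(820, -330), -1243) = Add(-270600, -1243) = -271843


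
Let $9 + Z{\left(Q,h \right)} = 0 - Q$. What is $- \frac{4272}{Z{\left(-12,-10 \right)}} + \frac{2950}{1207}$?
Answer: $- \frac{1715818}{1207} \approx -1421.6$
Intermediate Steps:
$Z{\left(Q,h \right)} = -9 - Q$ ($Z{\left(Q,h \right)} = -9 + \left(0 - Q\right) = -9 - Q$)
$- \frac{4272}{Z{\left(-12,-10 \right)}} + \frac{2950}{1207} = - \frac{4272}{-9 - -12} + \frac{2950}{1207} = - \frac{4272}{-9 + 12} + 2950 \cdot \frac{1}{1207} = - \frac{4272}{3} + \frac{2950}{1207} = \left(-4272\right) \frac{1}{3} + \frac{2950}{1207} = -1424 + \frac{2950}{1207} = - \frac{1715818}{1207}$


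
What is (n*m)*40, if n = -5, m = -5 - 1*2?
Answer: 1400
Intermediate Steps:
m = -7 (m = -5 - 2 = -7)
(n*m)*40 = -5*(-7)*40 = 35*40 = 1400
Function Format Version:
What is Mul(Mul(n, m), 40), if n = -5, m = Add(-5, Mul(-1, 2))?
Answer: 1400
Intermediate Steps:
m = -7 (m = Add(-5, -2) = -7)
Mul(Mul(n, m), 40) = Mul(Mul(-5, -7), 40) = Mul(35, 40) = 1400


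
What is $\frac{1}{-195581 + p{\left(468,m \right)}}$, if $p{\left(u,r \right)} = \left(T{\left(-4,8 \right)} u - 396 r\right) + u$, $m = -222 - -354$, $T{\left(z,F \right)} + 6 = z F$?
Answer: $- \frac{1}{265169} \approx -3.7712 \cdot 10^{-6}$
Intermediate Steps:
$T{\left(z,F \right)} = -6 + F z$ ($T{\left(z,F \right)} = -6 + z F = -6 + F z$)
$m = 132$ ($m = -222 + 354 = 132$)
$p{\left(u,r \right)} = - 396 r - 37 u$ ($p{\left(u,r \right)} = \left(\left(-6 + 8 \left(-4\right)\right) u - 396 r\right) + u = \left(\left(-6 - 32\right) u - 396 r\right) + u = \left(- 38 u - 396 r\right) + u = \left(- 396 r - 38 u\right) + u = - 396 r - 37 u$)
$\frac{1}{-195581 + p{\left(468,m \right)}} = \frac{1}{-195581 - 69588} = \frac{1}{-265169} = - \frac{1}{265169}$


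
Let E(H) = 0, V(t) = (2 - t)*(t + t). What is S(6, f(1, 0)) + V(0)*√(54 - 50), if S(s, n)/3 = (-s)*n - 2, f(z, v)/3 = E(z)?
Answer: -6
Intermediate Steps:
V(t) = 2*t*(2 - t) (V(t) = (2 - t)*(2*t) = 2*t*(2 - t))
f(z, v) = 0 (f(z, v) = 3*0 = 0)
S(s, n) = -6 - 3*n*s (S(s, n) = 3*((-s)*n - 2) = 3*(-n*s - 2) = 3*(-2 - n*s) = -6 - 3*n*s)
S(6, f(1, 0)) + V(0)*√(54 - 50) = (-6 - 3*0*6) + (2*0*(2 - 1*0))*√(54 - 50) = (-6 + 0) + (2*0*(2 + 0))*√4 = -6 + (2*0*2)*2 = -6 + 0*2 = -6 + 0 = -6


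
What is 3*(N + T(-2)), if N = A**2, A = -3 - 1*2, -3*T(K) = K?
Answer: 77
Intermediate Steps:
T(K) = -K/3
A = -5 (A = -3 - 2 = -5)
N = 25 (N = (-5)**2 = 25)
3*(N + T(-2)) = 3*(25 - 1/3*(-2)) = 3*(25 + 2/3) = 3*(77/3) = 77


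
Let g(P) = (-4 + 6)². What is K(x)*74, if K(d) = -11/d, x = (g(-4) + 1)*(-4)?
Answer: 407/10 ≈ 40.700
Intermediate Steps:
g(P) = 4 (g(P) = 2² = 4)
x = -20 (x = (4 + 1)*(-4) = 5*(-4) = -20)
K(x)*74 = -11/(-20)*74 = -11*(-1/20)*74 = (11/20)*74 = 407/10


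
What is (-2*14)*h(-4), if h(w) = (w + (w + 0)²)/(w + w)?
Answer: 42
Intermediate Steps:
h(w) = (w + w²)/(2*w) (h(w) = (w + w²)/((2*w)) = (w + w²)*(1/(2*w)) = (w + w²)/(2*w))
(-2*14)*h(-4) = (-2*14)*(½ + (½)*(-4)) = -28*(½ - 2) = -28*(-3/2) = 42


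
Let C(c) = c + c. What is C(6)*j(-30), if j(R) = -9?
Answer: -108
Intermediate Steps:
C(c) = 2*c
C(6)*j(-30) = (2*6)*(-9) = 12*(-9) = -108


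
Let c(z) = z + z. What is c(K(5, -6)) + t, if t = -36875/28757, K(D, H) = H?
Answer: -381959/28757 ≈ -13.282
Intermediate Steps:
c(z) = 2*z
t = -36875/28757 (t = -36875*1/28757 = -36875/28757 ≈ -1.2823)
c(K(5, -6)) + t = 2*(-6) - 36875/28757 = -12 - 36875/28757 = -381959/28757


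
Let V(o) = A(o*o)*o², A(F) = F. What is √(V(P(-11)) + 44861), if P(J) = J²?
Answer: 3*√23822638 ≈ 14643.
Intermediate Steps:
V(o) = o⁴ (V(o) = (o*o)*o² = o²*o² = o⁴)
√(V(P(-11)) + 44861) = √(((-11)²)⁴ + 44861) = √(121⁴ + 44861) = √(214358881 + 44861) = √214403742 = 3*√23822638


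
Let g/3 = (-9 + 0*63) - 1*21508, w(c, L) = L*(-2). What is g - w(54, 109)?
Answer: -64333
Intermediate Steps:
w(c, L) = -2*L
g = -64551 (g = 3*((-9 + 0*63) - 1*21508) = 3*((-9 + 0) - 21508) = 3*(-9 - 21508) = 3*(-21517) = -64551)
g - w(54, 109) = -64551 - (-2)*109 = -64551 - 1*(-218) = -64551 + 218 = -64333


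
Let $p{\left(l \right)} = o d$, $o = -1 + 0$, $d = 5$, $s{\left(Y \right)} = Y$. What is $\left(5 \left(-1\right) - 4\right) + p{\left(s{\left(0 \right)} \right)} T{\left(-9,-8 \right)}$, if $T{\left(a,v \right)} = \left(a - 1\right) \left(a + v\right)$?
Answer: $-859$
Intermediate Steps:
$o = -1$
$T{\left(a,v \right)} = \left(-1 + a\right) \left(a + v\right)$
$p{\left(l \right)} = -5$ ($p{\left(l \right)} = \left(-1\right) 5 = -5$)
$\left(5 \left(-1\right) - 4\right) + p{\left(s{\left(0 \right)} \right)} T{\left(-9,-8 \right)} = \left(5 \left(-1\right) - 4\right) - 5 \left(\left(-9\right)^{2} - -9 - -8 - -72\right) = \left(-5 - 4\right) - 5 \left(81 + 9 + 8 + 72\right) = -9 - 850 = -859$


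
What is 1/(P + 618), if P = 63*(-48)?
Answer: -1/2406 ≈ -0.00041563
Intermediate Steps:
P = -3024
1/(P + 618) = 1/(-3024 + 618) = 1/(-2406) = -1/2406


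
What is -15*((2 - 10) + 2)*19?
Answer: 1710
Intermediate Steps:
-15*((2 - 10) + 2)*19 = -15*(-8 + 2)*19 = -15*(-6)*19 = 90*19 = 1710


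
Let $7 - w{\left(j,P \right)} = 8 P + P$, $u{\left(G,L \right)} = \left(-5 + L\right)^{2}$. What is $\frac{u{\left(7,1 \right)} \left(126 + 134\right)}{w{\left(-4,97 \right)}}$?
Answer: $- \frac{2080}{433} \approx -4.8037$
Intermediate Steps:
$w{\left(j,P \right)} = 7 - 9 P$ ($w{\left(j,P \right)} = 7 - \left(8 P + P\right) = 7 - 9 P$)
$\frac{u{\left(7,1 \right)} \left(126 + 134\right)}{w{\left(-4,97 \right)}} = \frac{\left(-5 + 1\right)^{2} \left(126 + 134\right)}{7 - 873} = \frac{\left(-4\right)^{2} \cdot 260}{7 - 873} = \frac{16 \cdot 260}{-866} = 4160 \left(- \frac{1}{866}\right) = - \frac{2080}{433}$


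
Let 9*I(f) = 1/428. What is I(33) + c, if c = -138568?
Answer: -533763935/3852 ≈ -1.3857e+5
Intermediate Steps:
I(f) = 1/3852 (I(f) = (1/9)/428 = (1/9)*(1/428) = 1/3852)
I(33) + c = 1/3852 - 138568 = -533763935/3852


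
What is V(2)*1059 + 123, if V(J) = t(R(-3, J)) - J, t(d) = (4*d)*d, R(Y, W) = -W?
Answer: 14949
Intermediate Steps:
t(d) = 4*d**2
V(J) = -J + 4*J**2 (V(J) = 4*(-J)**2 - J = 4*J**2 - J = -J + 4*J**2)
V(2)*1059 + 123 = (2*(-1 + 4*2))*1059 + 123 = (2*(-1 + 8))*1059 + 123 = (2*7)*1059 + 123 = 14*1059 + 123 = 14826 + 123 = 14949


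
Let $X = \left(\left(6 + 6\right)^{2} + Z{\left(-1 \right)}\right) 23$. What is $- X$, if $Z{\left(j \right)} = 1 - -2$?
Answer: $-3381$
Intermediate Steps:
$Z{\left(j \right)} = 3$ ($Z{\left(j \right)} = 1 + 2 = 3$)
$X = 3381$ ($X = \left(\left(6 + 6\right)^{2} + 3\right) 23 = \left(12^{2} + 3\right) 23 = \left(144 + 3\right) 23 = 147 \cdot 23 = 3381$)
$- X = \left(-1\right) 3381 = -3381$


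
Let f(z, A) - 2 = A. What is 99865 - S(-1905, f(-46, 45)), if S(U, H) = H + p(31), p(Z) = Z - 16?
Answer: 99803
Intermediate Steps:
p(Z) = -16 + Z
f(z, A) = 2 + A
S(U, H) = 15 + H (S(U, H) = H + (-16 + 31) = H + 15 = 15 + H)
99865 - S(-1905, f(-46, 45)) = 99865 - (15 + (2 + 45)) = 99865 - (15 + 47) = 99865 - 1*62 = 99865 - 62 = 99803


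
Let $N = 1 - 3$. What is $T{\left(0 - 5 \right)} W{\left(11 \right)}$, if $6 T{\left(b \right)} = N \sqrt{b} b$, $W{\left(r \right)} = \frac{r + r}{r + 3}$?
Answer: $\frac{55 i \sqrt{5}}{21} \approx 5.8564 i$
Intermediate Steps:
$W{\left(r \right)} = \frac{2 r}{3 + r}$
$N = -2$
$T{\left(b \right)} = - \frac{b^{\frac{3}{2}}}{3}$ ($T{\left(b \right)} = \frac{- 2 \sqrt{b} b}{6} = \frac{\left(-2\right) b^{\frac{3}{2}}}{6} = - \frac{b^{\frac{3}{2}}}{3}$)
$T{\left(0 - 5 \right)} W{\left(11 \right)} = - \frac{\left(0 - 5\right)^{\frac{3}{2}}}{3} \cdot 2 \cdot 11 \frac{1}{3 + 11} = - \frac{\left(0 - 5\right)^{\frac{3}{2}}}{3} \cdot 2 \cdot 11 \cdot \frac{1}{14} = - \frac{\left(-5\right)^{\frac{3}{2}}}{3} \cdot 2 \cdot 11 \cdot \frac{1}{14} = - \frac{\left(-5\right) i \sqrt{5}}{3} \cdot \frac{11}{7} = \frac{5 i \sqrt{5}}{3} \cdot \frac{11}{7} = \frac{55 i \sqrt{5}}{21}$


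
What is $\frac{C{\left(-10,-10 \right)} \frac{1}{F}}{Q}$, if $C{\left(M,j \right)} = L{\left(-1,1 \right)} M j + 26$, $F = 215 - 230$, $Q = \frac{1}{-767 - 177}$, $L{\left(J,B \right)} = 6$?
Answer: $\frac{590944}{15} \approx 39396.0$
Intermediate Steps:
$Q = - \frac{1}{944}$ ($Q = \frac{1}{-944} = - \frac{1}{944} \approx -0.0010593$)
$F = -15$ ($F = 215 - 230 = -15$)
$C{\left(M,j \right)} = 26 + 6 M j$ ($C{\left(M,j \right)} = 6 M j + 26 = 26 + 6 M j$)
$\frac{C{\left(-10,-10 \right)} \frac{1}{F}}{Q} = \frac{\left(26 + 6 \left(-10\right) \left(-10\right)\right) \frac{1}{-15}}{- \frac{1}{944}} = \left(26 + 600\right) \left(- \frac{1}{15}\right) \left(-944\right) = 626 \left(- \frac{1}{15}\right) \left(-944\right) = \left(- \frac{626}{15}\right) \left(-944\right) = \frac{590944}{15}$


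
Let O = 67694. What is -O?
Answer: -67694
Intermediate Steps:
-O = -1*67694 = -67694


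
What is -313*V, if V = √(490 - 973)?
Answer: -313*I*√483 ≈ -6878.9*I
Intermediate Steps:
V = I*√483 (V = √(-483) = I*√483 ≈ 21.977*I)
-313*V = -313*I*√483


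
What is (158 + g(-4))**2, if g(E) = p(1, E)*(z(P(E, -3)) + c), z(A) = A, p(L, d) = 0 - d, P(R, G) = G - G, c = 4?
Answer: 30276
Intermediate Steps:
P(R, G) = 0
p(L, d) = -d
g(E) = -4*E (g(E) = (-E)*(0 + 4) = -E*4 = -4*E)
(158 + g(-4))**2 = (158 - 4*(-4))**2 = (158 + 16)**2 = 174**2 = 30276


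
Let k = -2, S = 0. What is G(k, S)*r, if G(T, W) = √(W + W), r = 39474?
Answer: 0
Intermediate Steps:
G(T, W) = √2*√W (G(T, W) = √(2*W) = √2*√W)
G(k, S)*r = (√2*√0)*39474 = (√2*0)*39474 = 0*39474 = 0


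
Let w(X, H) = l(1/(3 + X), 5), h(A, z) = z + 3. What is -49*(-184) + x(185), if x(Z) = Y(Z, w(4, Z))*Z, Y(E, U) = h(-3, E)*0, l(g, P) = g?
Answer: 9016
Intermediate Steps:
h(A, z) = 3 + z
w(X, H) = 1/(3 + X)
Y(E, U) = 0 (Y(E, U) = (3 + E)*0 = 0)
x(Z) = 0 (x(Z) = 0*Z = 0)
-49*(-184) + x(185) = -49*(-184) + 0 = 9016 + 0 = 9016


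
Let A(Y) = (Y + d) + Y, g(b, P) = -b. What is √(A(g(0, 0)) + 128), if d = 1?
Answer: √129 ≈ 11.358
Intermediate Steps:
A(Y) = 1 + 2*Y (A(Y) = (Y + 1) + Y = (1 + Y) + Y = 1 + 2*Y)
√(A(g(0, 0)) + 128) = √((1 + 2*(-1*0)) + 128) = √((1 + 2*0) + 128) = √((1 + 0) + 128) = √(1 + 128) = √129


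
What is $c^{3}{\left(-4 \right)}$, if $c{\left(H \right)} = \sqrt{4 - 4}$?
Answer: $0$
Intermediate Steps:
$c{\left(H \right)} = 0$ ($c{\left(H \right)} = \sqrt{0} = 0$)
$c^{3}{\left(-4 \right)} = 0^{3} = 0$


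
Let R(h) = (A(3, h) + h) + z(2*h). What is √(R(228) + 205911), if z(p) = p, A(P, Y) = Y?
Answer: √206823 ≈ 454.78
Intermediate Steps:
R(h) = 4*h (R(h) = (h + h) + 2*h = 2*h + 2*h = 4*h)
√(R(228) + 205911) = √(4*228 + 205911) = √(912 + 205911) = √206823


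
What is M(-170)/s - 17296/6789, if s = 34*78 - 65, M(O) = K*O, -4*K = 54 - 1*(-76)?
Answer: -556579/1351011 ≈ -0.41197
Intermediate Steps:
K = -65/2 (K = -(54 - 1*(-76))/4 = -(54 + 76)/4 = -1/4*130 = -65/2 ≈ -32.500)
M(O) = -65*O/2
s = 2587 (s = 2652 - 65 = 2587)
M(-170)/s - 17296/6789 = -65/2*(-170)/2587 - 17296/6789 = 5525*(1/2587) - 17296*1/6789 = 425/199 - 17296/6789 = -556579/1351011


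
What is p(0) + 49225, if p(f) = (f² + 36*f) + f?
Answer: 49225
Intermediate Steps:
p(f) = f² + 37*f
p(0) + 49225 = 0*(37 + 0) + 49225 = 0*37 + 49225 = 0 + 49225 = 49225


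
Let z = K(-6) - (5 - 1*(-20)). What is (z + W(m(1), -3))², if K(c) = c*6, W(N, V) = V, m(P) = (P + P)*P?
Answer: 4096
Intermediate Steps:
m(P) = 2*P² (m(P) = (2*P)*P = 2*P²)
K(c) = 6*c
z = -61 (z = 6*(-6) - (5 - 1*(-20)) = -36 - (5 + 20) = -36 - 1*25 = -36 - 25 = -61)
(z + W(m(1), -3))² = (-61 - 3)² = (-64)² = 4096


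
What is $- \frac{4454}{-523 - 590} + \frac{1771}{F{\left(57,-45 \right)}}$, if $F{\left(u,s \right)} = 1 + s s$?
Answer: $\frac{10994927}{2254938} \approx 4.8759$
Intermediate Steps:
$F{\left(u,s \right)} = 1 + s^{2}$
$- \frac{4454}{-523 - 590} + \frac{1771}{F{\left(57,-45 \right)}} = - \frac{4454}{-523 - 590} + \frac{1771}{1 + \left(-45\right)^{2}} = - \frac{4454}{-523 - 590} + \frac{1771}{1 + 2025} = - \frac{4454}{-1113} + \frac{1771}{2026} = \left(-4454\right) \left(- \frac{1}{1113}\right) + 1771 \cdot \frac{1}{2026} = \frac{4454}{1113} + \frac{1771}{2026} = \frac{10994927}{2254938}$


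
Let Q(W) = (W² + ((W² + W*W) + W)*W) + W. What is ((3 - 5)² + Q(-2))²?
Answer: 36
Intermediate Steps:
Q(W) = W + W² + W*(W + 2*W²) (Q(W) = (W² + ((W² + W²) + W)*W) + W = (W² + (2*W² + W)*W) + W = (W² + (W + 2*W²)*W) + W = (W² + W*(W + 2*W²)) + W = W + W² + W*(W + 2*W²))
((3 - 5)² + Q(-2))² = ((3 - 5)² - 2*(1 + 2*(-2) + 2*(-2)²))² = ((-2)² - 2*(1 - 4 + 2*4))² = (4 - 2*(1 - 4 + 8))² = (4 - 2*5)² = (4 - 10)² = (-6)² = 36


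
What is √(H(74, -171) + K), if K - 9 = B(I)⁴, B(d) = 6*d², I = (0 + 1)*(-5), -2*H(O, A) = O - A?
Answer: √2024999546/2 ≈ 22500.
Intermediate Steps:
H(O, A) = A/2 - O/2 (H(O, A) = -(O - A)/2 = A/2 - O/2)
I = -5 (I = 1*(-5) = -5)
K = 506250009 (K = 9 + (6*(-5)²)⁴ = 9 + (6*25)⁴ = 9 + 150⁴ = 9 + 506250000 = 506250009)
√(H(74, -171) + K) = √(((½)*(-171) - ½*74) + 506250009) = √((-171/2 - 37) + 506250009) = √(-245/2 + 506250009) = √(1012499773/2) = √2024999546/2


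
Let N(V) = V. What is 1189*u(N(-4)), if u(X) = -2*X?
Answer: 9512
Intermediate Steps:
1189*u(N(-4)) = 1189*(-2*(-4)) = 1189*8 = 9512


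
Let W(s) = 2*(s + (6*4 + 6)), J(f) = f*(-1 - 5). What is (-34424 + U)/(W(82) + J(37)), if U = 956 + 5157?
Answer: -28311/2 ≈ -14156.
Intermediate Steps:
J(f) = -6*f (J(f) = f*(-6) = -6*f)
U = 6113
W(s) = 60 + 2*s (W(s) = 2*(s + (24 + 6)) = 2*(s + 30) = 2*(30 + s) = 60 + 2*s)
(-34424 + U)/(W(82) + J(37)) = (-34424 + 6113)/((60 + 2*82) - 6*37) = -28311/((60 + 164) - 222) = -28311/(224 - 222) = -28311/2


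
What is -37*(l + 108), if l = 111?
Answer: -8103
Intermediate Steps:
-37*(l + 108) = -37*(111 + 108) = -37*219 = -8103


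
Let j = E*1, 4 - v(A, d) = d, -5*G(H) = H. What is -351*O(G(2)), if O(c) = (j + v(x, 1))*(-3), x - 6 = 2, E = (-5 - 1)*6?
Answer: -34749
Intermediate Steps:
E = -36 (E = -6*6 = -36)
x = 8 (x = 6 + 2 = 8)
G(H) = -H/5
v(A, d) = 4 - d
j = -36 (j = -36*1 = -36)
O(c) = 99 (O(c) = (-36 + (4 - 1*1))*(-3) = (-36 + (4 - 1))*(-3) = (-36 + 3)*(-3) = -33*(-3) = 99)
-351*O(G(2)) = -351*99 = -34749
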